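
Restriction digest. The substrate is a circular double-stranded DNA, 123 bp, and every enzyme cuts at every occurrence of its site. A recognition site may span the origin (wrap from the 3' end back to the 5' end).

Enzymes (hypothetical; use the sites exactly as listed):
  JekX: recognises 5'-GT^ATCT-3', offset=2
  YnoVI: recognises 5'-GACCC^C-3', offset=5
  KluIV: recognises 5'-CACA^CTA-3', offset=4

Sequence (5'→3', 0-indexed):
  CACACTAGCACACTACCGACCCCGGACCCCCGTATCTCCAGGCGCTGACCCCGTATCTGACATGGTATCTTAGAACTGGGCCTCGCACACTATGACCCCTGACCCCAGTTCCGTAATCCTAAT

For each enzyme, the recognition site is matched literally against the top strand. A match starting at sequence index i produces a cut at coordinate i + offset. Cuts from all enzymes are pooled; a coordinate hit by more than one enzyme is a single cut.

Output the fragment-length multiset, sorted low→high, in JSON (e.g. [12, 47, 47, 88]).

Site scan:
  JekX GTATCT/2: at [31, 52, 64] ⇒ [33, 54, 66]
  YnoVI GACCCC/5: at [17, 24, 46, 93, 100] ⇒ [22, 29, 51, 98, 105]
  KluIV CACACTA/4: at [0, 8, 85] ⇒ [4, 12, 89]

All cut coordinates (distinct, sorted): [4, 12, 22, 29, 33, 51, 54, 66, 89, 98, 105]

Fragment lengths:
  4→12: 8 bp
  12→22: 10 bp
  22→29: 7 bp
  29→33: 4 bp
  33→51: 18 bp
  51→54: 3 bp
  54→66: 12 bp
  66→89: 23 bp
  89→98: 9 bp
  98→105: 7 bp
  105→4 (wrap): 123-105+4 = 22 bp

[3,4,7,7,8,9,10,12,18,22,23]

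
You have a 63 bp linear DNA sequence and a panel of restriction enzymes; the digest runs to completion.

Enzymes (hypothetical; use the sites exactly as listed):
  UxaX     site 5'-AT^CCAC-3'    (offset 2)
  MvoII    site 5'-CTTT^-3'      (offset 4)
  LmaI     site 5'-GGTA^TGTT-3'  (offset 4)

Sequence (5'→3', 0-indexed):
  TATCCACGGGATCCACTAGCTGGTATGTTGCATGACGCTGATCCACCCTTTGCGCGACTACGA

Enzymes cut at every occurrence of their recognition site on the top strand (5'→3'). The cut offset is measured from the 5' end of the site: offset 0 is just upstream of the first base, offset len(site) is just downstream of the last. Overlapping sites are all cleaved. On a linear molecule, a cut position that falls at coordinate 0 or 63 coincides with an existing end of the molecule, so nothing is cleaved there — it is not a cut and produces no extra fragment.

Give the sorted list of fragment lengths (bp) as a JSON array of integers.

Site scan:
  UxaX ATCCAC/2: at [1, 10, 40] ⇒ [3, 12, 42]
  MvoII CTTT/4: at [47] ⇒ [51]
  LmaI GGTATGTT/4: at [21] ⇒ [25]

All cut coordinates (distinct, sorted): [3, 12, 25, 42, 51]

Fragment lengths:
  [0,3): 3 bp
  [3,12): 9 bp
  [12,25): 13 bp
  [25,42): 17 bp
  [42,51): 9 bp
  [51,63): 12 bp

[3,9,9,12,13,17]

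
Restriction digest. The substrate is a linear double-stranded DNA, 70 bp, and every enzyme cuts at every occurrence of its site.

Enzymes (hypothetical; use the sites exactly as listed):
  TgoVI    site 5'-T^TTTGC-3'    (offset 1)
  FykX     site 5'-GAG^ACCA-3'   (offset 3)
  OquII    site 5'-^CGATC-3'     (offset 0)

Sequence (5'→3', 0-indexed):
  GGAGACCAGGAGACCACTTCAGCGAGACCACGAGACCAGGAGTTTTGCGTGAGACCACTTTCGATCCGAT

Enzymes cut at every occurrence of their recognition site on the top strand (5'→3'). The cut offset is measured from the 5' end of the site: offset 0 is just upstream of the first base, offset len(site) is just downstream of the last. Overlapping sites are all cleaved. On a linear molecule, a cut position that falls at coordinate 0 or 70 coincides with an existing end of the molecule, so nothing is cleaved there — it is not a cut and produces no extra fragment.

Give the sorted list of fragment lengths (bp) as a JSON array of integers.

Site scan:
  TgoVI TTTTGC/1: at [42] ⇒ [43]
  FykX GAGACCA/3: at [1, 9, 23, 31, 50] ⇒ [4, 12, 26, 34, 53]
  OquII CGATC/0: at [61] ⇒ [61]

All cut coordinates (distinct, sorted): [4, 12, 26, 34, 43, 53, 61]

Fragment lengths:
  [0,4): 4 bp
  [4,12): 8 bp
  [12,26): 14 bp
  [26,34): 8 bp
  [34,43): 9 bp
  [43,53): 10 bp
  [53,61): 8 bp
  [61,70): 9 bp

[4,8,8,8,9,9,10,14]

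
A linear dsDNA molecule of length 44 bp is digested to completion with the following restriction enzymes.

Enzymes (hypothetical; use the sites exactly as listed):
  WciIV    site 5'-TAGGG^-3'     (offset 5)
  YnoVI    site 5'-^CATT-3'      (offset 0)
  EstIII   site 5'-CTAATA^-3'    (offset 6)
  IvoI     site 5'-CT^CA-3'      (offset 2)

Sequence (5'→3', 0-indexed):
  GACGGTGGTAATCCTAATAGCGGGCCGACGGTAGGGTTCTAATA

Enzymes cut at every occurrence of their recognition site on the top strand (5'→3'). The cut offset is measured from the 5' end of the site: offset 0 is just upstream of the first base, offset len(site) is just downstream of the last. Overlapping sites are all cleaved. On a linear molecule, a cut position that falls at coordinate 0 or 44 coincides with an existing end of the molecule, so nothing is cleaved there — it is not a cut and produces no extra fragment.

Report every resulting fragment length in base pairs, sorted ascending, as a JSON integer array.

Site scan:
  WciIV (TAGGG, off=5): starts [31] → cuts [36]
  YnoVI (CATT, off=0): no sites
  EstIII (CTAATA, off=6): starts [13, 38] → cuts [19] (position 44 is a terminus of the linear molecule — no cut)
  IvoI (CTCA, off=2): no sites

Pooled cuts: [19, 36]

Fragment lengths:
  [0,19): 19 bp
  [19,36): 17 bp
  [36,44): 8 bp

[8,17,19]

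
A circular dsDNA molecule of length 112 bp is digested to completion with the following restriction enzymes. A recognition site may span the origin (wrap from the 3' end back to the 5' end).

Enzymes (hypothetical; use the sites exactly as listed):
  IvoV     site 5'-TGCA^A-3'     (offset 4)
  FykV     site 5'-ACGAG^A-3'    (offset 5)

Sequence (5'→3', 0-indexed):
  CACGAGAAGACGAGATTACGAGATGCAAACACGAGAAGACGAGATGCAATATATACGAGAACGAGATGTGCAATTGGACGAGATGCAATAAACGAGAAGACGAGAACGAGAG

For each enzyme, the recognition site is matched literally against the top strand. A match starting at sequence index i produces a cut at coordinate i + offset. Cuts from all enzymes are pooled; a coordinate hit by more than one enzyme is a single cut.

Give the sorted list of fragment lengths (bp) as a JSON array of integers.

Per-enzyme occurrences:
  IvoV TGCAA/4: at [23, 44, 68, 83] ⇒ [27, 48, 72, 87]
  FykV ACGAGA/5: at [1, 9, 17, 30, 38, 54, 60, 77, 91, 99, 105] ⇒ [6, 14, 22, 35, 43, 59, 65, 82, 96, 104, 110]

Pooled cuts: [6, 14, 22, 27, 35, 43, 48, 59, 65, 72, 82, 87, 96, 104, 110]

Fragment lengths:
  6→14: 8 bp
  14→22: 8 bp
  22→27: 5 bp
  27→35: 8 bp
  35→43: 8 bp
  43→48: 5 bp
  48→59: 11 bp
  59→65: 6 bp
  65→72: 7 bp
  72→82: 10 bp
  82→87: 5 bp
  87→96: 9 bp
  96→104: 8 bp
  104→110: 6 bp
  110→6 (wrap): 112-110+6 = 8 bp

[5,5,5,6,6,7,8,8,8,8,8,8,9,10,11]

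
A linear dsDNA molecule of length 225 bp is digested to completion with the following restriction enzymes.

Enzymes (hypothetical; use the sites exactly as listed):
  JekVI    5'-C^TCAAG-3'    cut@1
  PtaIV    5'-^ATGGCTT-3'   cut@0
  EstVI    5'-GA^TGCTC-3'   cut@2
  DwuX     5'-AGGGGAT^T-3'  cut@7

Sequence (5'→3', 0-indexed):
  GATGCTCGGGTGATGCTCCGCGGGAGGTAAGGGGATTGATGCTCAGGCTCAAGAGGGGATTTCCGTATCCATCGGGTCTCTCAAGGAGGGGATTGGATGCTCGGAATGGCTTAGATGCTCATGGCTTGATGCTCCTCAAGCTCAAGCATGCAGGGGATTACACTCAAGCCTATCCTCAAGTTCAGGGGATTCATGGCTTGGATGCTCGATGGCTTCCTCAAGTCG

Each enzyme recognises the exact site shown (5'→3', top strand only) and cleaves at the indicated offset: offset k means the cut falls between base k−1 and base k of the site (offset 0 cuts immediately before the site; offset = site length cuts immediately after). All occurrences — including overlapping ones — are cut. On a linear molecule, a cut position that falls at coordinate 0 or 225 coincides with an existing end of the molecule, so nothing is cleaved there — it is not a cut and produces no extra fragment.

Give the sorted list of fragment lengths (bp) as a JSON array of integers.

Scan for sites:
  JekVI CTCAAG/1: at [47, 79, 134, 140, 162, 174, 216] ⇒ [48, 80, 135, 141, 163, 175, 217]
  PtaIV ATGGCTT/0: at [105, 120, 192, 208] ⇒ [105, 120, 192, 208]
  EstVI GATGCTC/2: at [0, 11, 37, 95, 113, 127, 200] ⇒ [2, 13, 39, 97, 115, 129, 202]
  DwuX AGGGGATT/7: at [29, 53, 86, 151, 183] ⇒ [36, 60, 93, 158, 190]

All cut coordinates (distinct, sorted): [2, 13, 36, 39, 48, 60, 80, 93, 97, 105, 115, 120, 129, 135, 141, 158, 163, 175, 190, 192, 202, 208, 217]

Fragments:
  [0,2): 2 bp
  [2,13): 11 bp
  [13,36): 23 bp
  [36,39): 3 bp
  [39,48): 9 bp
  [48,60): 12 bp
  [60,80): 20 bp
  [80,93): 13 bp
  [93,97): 4 bp
  [97,105): 8 bp
  [105,115): 10 bp
  [115,120): 5 bp
  [120,129): 9 bp
  [129,135): 6 bp
  [135,141): 6 bp
  [141,158): 17 bp
  [158,163): 5 bp
  [163,175): 12 bp
  [175,190): 15 bp
  [190,192): 2 bp
  [192,202): 10 bp
  [202,208): 6 bp
  [208,217): 9 bp
  [217,225): 8 bp

[2,2,3,4,5,5,6,6,6,8,8,9,9,9,10,10,11,12,12,13,15,17,20,23]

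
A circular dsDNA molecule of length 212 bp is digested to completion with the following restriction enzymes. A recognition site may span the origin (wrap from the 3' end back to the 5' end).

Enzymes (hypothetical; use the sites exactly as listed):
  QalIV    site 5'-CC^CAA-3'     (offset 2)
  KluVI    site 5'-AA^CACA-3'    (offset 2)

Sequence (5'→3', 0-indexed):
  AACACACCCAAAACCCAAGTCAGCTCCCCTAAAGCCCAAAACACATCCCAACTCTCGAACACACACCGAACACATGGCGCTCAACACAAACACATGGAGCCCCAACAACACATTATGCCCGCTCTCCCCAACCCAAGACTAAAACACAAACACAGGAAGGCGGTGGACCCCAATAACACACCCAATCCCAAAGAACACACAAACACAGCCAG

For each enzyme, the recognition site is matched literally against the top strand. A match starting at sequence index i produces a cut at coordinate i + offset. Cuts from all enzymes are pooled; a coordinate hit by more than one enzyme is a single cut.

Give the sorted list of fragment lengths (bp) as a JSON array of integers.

[5,5,6,6,6,6,6,6,6,7,7,7,8,11,11,11,11,12,14,20,20,21]

Scan for sites:
  QalIV (CCCAA, off=2): starts [6, 13, 34, 46, 100, 126, 131, 168, 180, 186] → cuts [8, 15, 36, 48, 102, 128, 133, 170, 182, 188]
  KluVI (AACACA, off=2): starts [0, 39, 57, 68, 82, 88, 106, 142, 148, 174, 193, 201] → cuts [2, 41, 59, 70, 84, 90, 108, 144, 150, 176, 195, 203]

All cut coordinates (distinct, sorted): [2, 8, 15, 36, 41, 48, 59, 70, 84, 90, 102, 108, 128, 133, 144, 150, 170, 176, 182, 188, 195, 203]

Fragment lengths:
  2→8: 6 bp
  8→15: 7 bp
  15→36: 21 bp
  36→41: 5 bp
  41→48: 7 bp
  48→59: 11 bp
  59→70: 11 bp
  70→84: 14 bp
  84→90: 6 bp
  90→102: 12 bp
  102→108: 6 bp
  108→128: 20 bp
  128→133: 5 bp
  133→144: 11 bp
  144→150: 6 bp
  150→170: 20 bp
  170→176: 6 bp
  176→182: 6 bp
  182→188: 6 bp
  188→195: 7 bp
  195→203: 8 bp
  203→2 (wrap): 212-203+2 = 11 bp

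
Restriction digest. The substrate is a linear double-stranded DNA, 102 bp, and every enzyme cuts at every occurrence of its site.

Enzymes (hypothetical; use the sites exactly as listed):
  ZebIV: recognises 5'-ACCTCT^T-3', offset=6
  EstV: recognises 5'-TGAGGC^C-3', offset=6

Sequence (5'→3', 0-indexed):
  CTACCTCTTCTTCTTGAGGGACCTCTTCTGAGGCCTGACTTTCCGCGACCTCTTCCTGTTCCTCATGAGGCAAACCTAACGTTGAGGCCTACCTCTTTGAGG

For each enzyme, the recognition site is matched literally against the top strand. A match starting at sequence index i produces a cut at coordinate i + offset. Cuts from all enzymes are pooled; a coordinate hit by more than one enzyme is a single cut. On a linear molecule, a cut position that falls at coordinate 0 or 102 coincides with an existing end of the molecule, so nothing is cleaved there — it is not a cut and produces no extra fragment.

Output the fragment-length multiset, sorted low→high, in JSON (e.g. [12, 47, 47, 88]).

Scan for sites:
  ZebIV ACCTCTT/6: at [2, 20, 47, 90] ⇒ [8, 26, 53, 96]
  EstV TGAGGCC/6: at [28, 82] ⇒ [34, 88]

All cut coordinates (distinct, sorted): [8, 26, 34, 53, 88, 96]

Fragments:
  [0,8): 8 bp
  [8,26): 18 bp
  [26,34): 8 bp
  [34,53): 19 bp
  [53,88): 35 bp
  [88,96): 8 bp
  [96,102): 6 bp

[6,8,8,8,18,19,35]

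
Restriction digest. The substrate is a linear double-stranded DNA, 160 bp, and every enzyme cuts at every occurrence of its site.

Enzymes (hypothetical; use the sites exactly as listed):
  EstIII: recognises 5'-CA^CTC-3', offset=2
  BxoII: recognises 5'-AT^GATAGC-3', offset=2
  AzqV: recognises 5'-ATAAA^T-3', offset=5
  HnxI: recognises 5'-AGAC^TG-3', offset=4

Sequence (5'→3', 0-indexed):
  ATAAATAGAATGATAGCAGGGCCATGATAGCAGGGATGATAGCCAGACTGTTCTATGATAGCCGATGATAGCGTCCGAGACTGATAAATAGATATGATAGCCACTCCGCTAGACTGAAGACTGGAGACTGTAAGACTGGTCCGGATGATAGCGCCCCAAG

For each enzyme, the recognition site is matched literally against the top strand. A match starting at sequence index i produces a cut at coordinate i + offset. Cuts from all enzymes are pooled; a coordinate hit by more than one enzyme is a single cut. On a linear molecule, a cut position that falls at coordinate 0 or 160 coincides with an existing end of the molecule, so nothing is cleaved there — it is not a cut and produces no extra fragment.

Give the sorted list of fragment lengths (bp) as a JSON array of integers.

Per-enzyme occurrences:
  EstIII (CACTC, off=2): starts [101] → cuts [103]
  BxoII (ATGATAGC, off=2): starts [9, 23, 35, 54, 64, 93, 144] → cuts [11, 25, 37, 56, 66, 95, 146]
  AzqV (ATAAAT, off=5): starts [0, 83] → cuts [5, 88]
  HnxI (AGACTG, off=4): starts [44, 77, 110, 117, 124, 132] → cuts [48, 81, 114, 121, 128, 136]

Pooled cuts: [5, 11, 25, 37, 48, 56, 66, 81, 88, 95, 103, 114, 121, 128, 136, 146]

Fragments:
  [0,5): 5 bp
  [5,11): 6 bp
  [11,25): 14 bp
  [25,37): 12 bp
  [37,48): 11 bp
  [48,56): 8 bp
  [56,66): 10 bp
  [66,81): 15 bp
  [81,88): 7 bp
  [88,95): 7 bp
  [95,103): 8 bp
  [103,114): 11 bp
  [114,121): 7 bp
  [121,128): 7 bp
  [128,136): 8 bp
  [136,146): 10 bp
  [146,160): 14 bp

[5,6,7,7,7,7,8,8,8,10,10,11,11,12,14,14,15]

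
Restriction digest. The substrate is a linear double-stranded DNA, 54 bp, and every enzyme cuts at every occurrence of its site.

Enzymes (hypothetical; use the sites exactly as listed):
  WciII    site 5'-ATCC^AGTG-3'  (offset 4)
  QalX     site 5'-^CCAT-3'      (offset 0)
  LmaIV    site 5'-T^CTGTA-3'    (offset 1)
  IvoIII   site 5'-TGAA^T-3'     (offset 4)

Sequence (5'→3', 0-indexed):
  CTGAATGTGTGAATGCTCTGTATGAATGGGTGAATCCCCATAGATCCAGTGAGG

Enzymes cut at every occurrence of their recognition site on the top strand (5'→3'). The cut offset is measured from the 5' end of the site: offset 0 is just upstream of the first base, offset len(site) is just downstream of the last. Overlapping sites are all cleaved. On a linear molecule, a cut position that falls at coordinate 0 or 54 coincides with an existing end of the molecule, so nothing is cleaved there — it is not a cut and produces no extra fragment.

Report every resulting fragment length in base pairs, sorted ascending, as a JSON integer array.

[3,4,5,7,8,8,9,10]

Site scan:
  WciII ATCCAGTG/4: at [43] ⇒ [47]
  QalX CCAT/0: at [37] ⇒ [37]
  LmaIV TCTGTA/1: at [16] ⇒ [17]
  IvoIII TGAAT/4: at [1, 9, 22, 30] ⇒ [5, 13, 26, 34]

Pooled cuts: [5, 13, 17, 26, 34, 37, 47]

Fragments:
  [0,5): 5 bp
  [5,13): 8 bp
  [13,17): 4 bp
  [17,26): 9 bp
  [26,34): 8 bp
  [34,37): 3 bp
  [37,47): 10 bp
  [47,54): 7 bp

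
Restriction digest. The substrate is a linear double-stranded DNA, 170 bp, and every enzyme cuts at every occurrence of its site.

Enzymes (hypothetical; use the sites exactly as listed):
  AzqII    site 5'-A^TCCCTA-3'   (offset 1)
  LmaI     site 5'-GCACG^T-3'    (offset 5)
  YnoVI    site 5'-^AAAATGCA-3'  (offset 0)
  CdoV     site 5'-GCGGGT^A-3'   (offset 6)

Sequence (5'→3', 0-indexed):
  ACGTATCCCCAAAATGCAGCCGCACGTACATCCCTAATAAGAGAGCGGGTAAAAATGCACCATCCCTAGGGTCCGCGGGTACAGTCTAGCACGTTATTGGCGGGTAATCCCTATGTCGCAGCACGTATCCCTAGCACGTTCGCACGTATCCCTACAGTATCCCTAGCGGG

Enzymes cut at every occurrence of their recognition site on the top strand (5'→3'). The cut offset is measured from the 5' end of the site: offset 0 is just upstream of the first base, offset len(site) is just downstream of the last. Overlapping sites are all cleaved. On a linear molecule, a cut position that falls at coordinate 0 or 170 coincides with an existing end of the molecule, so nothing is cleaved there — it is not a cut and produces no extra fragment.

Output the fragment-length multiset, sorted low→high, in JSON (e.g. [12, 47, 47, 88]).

[1,2,2,2,4,8,10,11,11,11,11,12,13,16,18,18,20]

Scan for sites:
  AzqII (ATCCCTA, off=1): starts [29, 61, 106, 126, 147, 158] → cuts [30, 62, 107, 127, 148, 159]
  LmaI (GCACGT, off=5): starts [21, 88, 120, 133, 141] → cuts [26, 93, 125, 138, 146]
  YnoVI (AAAATGCA, off=0): starts [10, 51] → cuts [10, 51]
  CdoV (GCGGGTA, off=6): starts [44, 74, 99] → cuts [50, 80, 105]

Pooled cuts: [10, 26, 30, 50, 51, 62, 80, 93, 105, 107, 125, 127, 138, 146, 148, 159]

Fragments:
  [0,10): 10 bp
  [10,26): 16 bp
  [26,30): 4 bp
  [30,50): 20 bp
  [50,51): 1 bp
  [51,62): 11 bp
  [62,80): 18 bp
  [80,93): 13 bp
  [93,105): 12 bp
  [105,107): 2 bp
  [107,125): 18 bp
  [125,127): 2 bp
  [127,138): 11 bp
  [138,146): 8 bp
  [146,148): 2 bp
  [148,159): 11 bp
  [159,170): 11 bp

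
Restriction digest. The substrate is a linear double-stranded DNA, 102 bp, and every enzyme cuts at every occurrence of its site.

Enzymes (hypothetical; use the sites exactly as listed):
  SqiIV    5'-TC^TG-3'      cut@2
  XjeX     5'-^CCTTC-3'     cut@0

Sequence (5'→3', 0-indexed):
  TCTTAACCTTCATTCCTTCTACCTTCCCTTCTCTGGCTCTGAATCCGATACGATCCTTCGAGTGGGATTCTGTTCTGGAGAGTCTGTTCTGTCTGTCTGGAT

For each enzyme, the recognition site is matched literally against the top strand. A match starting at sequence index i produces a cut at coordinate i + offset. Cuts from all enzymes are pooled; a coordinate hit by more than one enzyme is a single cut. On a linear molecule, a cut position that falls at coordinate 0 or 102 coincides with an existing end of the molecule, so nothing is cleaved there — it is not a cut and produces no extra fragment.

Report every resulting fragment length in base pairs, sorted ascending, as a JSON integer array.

Scan for sites:
  SqiIV TCTG/2: at [31, 37, 68, 73, 82, 87, 91, 95] ⇒ [33, 39, 70, 75, 84, 89, 93, 97]
  XjeX CCTTC/0: at [6, 14, 21, 26, 54] ⇒ [6, 14, 21, 26, 54]

All cut coordinates (distinct, sorted): [6, 14, 21, 26, 33, 39, 54, 70, 75, 84, 89, 93, 97]

Fragment lengths:
  [0,6): 6 bp
  [6,14): 8 bp
  [14,21): 7 bp
  [21,26): 5 bp
  [26,33): 7 bp
  [33,39): 6 bp
  [39,54): 15 bp
  [54,70): 16 bp
  [70,75): 5 bp
  [75,84): 9 bp
  [84,89): 5 bp
  [89,93): 4 bp
  [93,97): 4 bp
  [97,102): 5 bp

[4,4,5,5,5,5,6,6,7,7,8,9,15,16]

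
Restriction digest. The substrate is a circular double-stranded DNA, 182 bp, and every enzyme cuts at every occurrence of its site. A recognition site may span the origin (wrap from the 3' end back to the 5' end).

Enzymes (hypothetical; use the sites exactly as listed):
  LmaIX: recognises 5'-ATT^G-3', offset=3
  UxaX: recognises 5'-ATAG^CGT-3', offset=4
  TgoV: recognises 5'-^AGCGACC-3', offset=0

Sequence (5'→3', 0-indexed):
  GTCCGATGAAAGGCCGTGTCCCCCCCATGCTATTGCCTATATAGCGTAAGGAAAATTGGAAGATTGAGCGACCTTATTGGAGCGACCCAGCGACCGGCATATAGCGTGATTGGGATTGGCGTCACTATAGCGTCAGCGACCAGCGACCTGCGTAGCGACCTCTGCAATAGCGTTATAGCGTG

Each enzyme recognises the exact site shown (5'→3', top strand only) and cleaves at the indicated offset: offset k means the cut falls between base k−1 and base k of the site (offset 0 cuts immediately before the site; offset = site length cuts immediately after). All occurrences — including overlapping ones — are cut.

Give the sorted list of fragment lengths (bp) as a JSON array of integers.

[1,2,4,6,7,7,8,8,8,10,12,12,13,13,16,17,38]

Site scan:
  LmaIX ATTG/3: at [31, 54, 62, 75, 108, 114] ⇒ [34, 57, 65, 78, 111, 117]
  UxaX ATAGCGT/4: at [40, 100, 126, 166, 174] ⇒ [44, 104, 130, 170, 178]
  TgoV AGCGACC/0: at [66, 80, 88, 134, 141, 153] ⇒ [66, 80, 88, 134, 141, 153]

All cut coordinates (distinct, sorted): [34, 44, 57, 65, 66, 78, 80, 88, 104, 111, 117, 130, 134, 141, 153, 170, 178]

Fragments:
  34→44: 10 bp
  44→57: 13 bp
  57→65: 8 bp
  65→66: 1 bp
  66→78: 12 bp
  78→80: 2 bp
  80→88: 8 bp
  88→104: 16 bp
  104→111: 7 bp
  111→117: 6 bp
  117→130: 13 bp
  130→134: 4 bp
  134→141: 7 bp
  141→153: 12 bp
  153→170: 17 bp
  170→178: 8 bp
  178→34 (wrap): 182-178+34 = 38 bp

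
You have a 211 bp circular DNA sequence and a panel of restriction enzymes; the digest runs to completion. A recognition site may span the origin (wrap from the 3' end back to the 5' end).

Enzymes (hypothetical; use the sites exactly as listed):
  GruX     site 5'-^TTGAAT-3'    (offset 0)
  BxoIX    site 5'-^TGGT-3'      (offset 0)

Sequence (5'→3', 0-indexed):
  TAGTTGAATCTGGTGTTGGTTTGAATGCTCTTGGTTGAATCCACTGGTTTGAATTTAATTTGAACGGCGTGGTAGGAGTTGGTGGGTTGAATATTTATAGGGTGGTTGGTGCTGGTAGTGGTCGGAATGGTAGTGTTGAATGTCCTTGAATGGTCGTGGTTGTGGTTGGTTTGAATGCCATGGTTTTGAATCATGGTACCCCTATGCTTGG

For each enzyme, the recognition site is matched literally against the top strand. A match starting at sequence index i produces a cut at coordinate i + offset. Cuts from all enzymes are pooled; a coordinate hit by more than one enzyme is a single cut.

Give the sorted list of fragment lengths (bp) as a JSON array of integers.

Per-enzyme occurrences:
  GruX (TTGAAT, off=0): starts [3, 20, 34, 48, 86, 135, 145, 170, 185] → cuts [3, 20, 34, 48, 86, 135, 145, 170, 185]
  BxoIX (TGGT, off=0): starts [10, 16, 31, 44, 69, 79, 102, 106, 112, 118, 127, 150, 156, 162, 166, 180, 193, 208] → cuts [10, 16, 31, 44, 69, 79, 102, 106, 112, 118, 127, 150, 156, 162, 166, 180, 193, 208]

All cut coordinates (distinct, sorted): [3, 10, 16, 20, 31, 34, 44, 48, 69, 79, 86, 102, 106, 112, 118, 127, 135, 145, 150, 156, 162, 166, 170, 180, 185, 193, 208]

Fragment lengths:
  3→10: 7 bp
  10→16: 6 bp
  16→20: 4 bp
  20→31: 11 bp
  31→34: 3 bp
  34→44: 10 bp
  44→48: 4 bp
  48→69: 21 bp
  69→79: 10 bp
  79→86: 7 bp
  86→102: 16 bp
  102→106: 4 bp
  106→112: 6 bp
  112→118: 6 bp
  118→127: 9 bp
  127→135: 8 bp
  135→145: 10 bp
  145→150: 5 bp
  150→156: 6 bp
  156→162: 6 bp
  162→166: 4 bp
  166→170: 4 bp
  170→180: 10 bp
  180→185: 5 bp
  185→193: 8 bp
  193→208: 15 bp
  208→3 (wrap): 211-208+3 = 6 bp

[3,4,4,4,4,4,5,5,6,6,6,6,6,6,7,7,8,8,9,10,10,10,10,11,15,16,21]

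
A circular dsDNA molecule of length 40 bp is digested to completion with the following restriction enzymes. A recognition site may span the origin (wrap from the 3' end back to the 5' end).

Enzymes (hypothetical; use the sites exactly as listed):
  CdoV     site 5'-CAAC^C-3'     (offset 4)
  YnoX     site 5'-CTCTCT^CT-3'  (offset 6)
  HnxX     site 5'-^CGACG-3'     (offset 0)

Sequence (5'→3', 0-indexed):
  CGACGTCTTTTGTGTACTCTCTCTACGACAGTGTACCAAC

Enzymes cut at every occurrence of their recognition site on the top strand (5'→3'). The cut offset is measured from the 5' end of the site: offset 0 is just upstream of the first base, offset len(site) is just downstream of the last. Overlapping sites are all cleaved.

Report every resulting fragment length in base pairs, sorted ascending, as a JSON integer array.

Scan for sites:
  CdoV (CAACC, off=4): starts [36] → cuts [0]
  YnoX (CTCTCTCT, off=6): starts [16] → cuts [22]
  HnxX (CGACG, off=0): starts [0] → cuts [0]

Pooled cuts: [0, 22]

Fragment lengths:
  0→22: 22 bp
  22→0 (wrap): 40-22+0 = 18 bp

[18,22]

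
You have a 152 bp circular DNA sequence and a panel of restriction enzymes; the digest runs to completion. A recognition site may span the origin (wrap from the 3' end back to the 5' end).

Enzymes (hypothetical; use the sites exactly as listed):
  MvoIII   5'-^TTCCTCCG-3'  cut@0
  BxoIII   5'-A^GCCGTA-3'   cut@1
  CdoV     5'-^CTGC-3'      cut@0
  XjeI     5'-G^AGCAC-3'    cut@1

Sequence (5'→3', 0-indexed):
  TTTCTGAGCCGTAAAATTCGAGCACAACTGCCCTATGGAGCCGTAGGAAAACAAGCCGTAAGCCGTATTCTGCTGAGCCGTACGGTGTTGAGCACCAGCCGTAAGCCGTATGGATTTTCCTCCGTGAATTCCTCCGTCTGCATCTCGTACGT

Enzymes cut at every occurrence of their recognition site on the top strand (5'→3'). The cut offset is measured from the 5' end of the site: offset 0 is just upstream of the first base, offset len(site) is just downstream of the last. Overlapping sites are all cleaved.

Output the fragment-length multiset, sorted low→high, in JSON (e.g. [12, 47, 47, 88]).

[7,7,7,7,7,8,9,12,12,12,13,14,15,22]

Scan for sites:
  MvoIII TTCCTCCG/0: at [116, 128] ⇒ [116, 128]
  BxoIII AGCCGTA/1: at [6, 38, 53, 60, 75, 96, 103] ⇒ [7, 39, 54, 61, 76, 97, 104]
  CdoV CTGC/0: at [27, 69, 137] ⇒ [27, 69, 137]
  XjeI GAGCAC/1: at [19, 89] ⇒ [20, 90]

Pooled cuts: [7, 20, 27, 39, 54, 61, 69, 76, 90, 97, 104, 116, 128, 137]

Fragments:
  7→20: 13 bp
  20→27: 7 bp
  27→39: 12 bp
  39→54: 15 bp
  54→61: 7 bp
  61→69: 8 bp
  69→76: 7 bp
  76→90: 14 bp
  90→97: 7 bp
  97→104: 7 bp
  104→116: 12 bp
  116→128: 12 bp
  128→137: 9 bp
  137→7 (wrap): 152-137+7 = 22 bp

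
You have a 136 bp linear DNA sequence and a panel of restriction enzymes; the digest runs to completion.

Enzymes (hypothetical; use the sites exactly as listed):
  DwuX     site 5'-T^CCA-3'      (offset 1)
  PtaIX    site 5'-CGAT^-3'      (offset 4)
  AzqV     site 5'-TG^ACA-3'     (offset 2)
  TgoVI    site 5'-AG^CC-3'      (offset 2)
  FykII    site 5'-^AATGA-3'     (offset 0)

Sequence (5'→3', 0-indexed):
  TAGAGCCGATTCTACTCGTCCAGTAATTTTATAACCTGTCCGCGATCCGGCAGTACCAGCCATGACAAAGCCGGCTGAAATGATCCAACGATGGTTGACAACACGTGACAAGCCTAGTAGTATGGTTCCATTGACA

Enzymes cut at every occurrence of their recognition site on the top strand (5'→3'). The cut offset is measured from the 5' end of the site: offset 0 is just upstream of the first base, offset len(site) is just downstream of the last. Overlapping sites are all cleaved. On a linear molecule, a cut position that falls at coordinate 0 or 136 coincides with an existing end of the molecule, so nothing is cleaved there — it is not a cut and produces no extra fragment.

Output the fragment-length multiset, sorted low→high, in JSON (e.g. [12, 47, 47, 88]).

[3,5,5,5,5,5,6,6,6,8,8,9,10,13,15,27]

Site scan:
  DwuX TCCA/1: at [18, 83, 126] ⇒ [19, 84, 127]
  PtaIX CGAT/4: at [6, 42, 88] ⇒ [10, 46, 92]
  AzqV TGACA/2: at [62, 95, 105, 131] ⇒ [64, 97, 107, 133]
  TgoVI AGCC/2: at [3, 57, 68, 110] ⇒ [5, 59, 70, 112]
  FykII AATGA/0: at [78] ⇒ [78]

Pooled cuts: [5, 10, 19, 46, 59, 64, 70, 78, 84, 92, 97, 107, 112, 127, 133]

Fragments:
  [0,5): 5 bp
  [5,10): 5 bp
  [10,19): 9 bp
  [19,46): 27 bp
  [46,59): 13 bp
  [59,64): 5 bp
  [64,70): 6 bp
  [70,78): 8 bp
  [78,84): 6 bp
  [84,92): 8 bp
  [92,97): 5 bp
  [97,107): 10 bp
  [107,112): 5 bp
  [112,127): 15 bp
  [127,133): 6 bp
  [133,136): 3 bp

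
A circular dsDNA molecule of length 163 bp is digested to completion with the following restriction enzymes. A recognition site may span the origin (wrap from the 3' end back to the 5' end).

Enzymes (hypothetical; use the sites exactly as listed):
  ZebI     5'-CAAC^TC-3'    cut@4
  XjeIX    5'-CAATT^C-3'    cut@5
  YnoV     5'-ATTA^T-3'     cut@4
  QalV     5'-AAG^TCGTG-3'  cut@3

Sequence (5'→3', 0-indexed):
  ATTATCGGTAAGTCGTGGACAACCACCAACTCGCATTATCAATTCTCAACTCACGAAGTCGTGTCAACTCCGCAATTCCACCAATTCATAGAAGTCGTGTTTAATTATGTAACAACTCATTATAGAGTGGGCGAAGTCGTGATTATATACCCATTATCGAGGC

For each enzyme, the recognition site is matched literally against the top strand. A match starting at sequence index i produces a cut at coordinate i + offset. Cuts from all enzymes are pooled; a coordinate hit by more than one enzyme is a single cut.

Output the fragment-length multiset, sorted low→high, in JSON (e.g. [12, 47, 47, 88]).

[6,6,6,8,8,8,8,9,9,9,9,10,11,11,13,14,18]

Site scan:
  ZebI (CAACTC, off=4): starts [26, 46, 64, 112] → cuts [30, 50, 68, 116]
  XjeIX (CAATTC, off=5): starts [39, 72, 81] → cuts [44, 77, 86]
  YnoV (ATTAT, off=4): starts [0, 34, 103, 118, 141, 152] → cuts [4, 38, 107, 122, 145, 156]
  QalV (AAGTCGTG, off=3): starts [9, 55, 91, 133] → cuts [12, 58, 94, 136]

All cut coordinates (distinct, sorted): [4, 12, 30, 38, 44, 50, 58, 68, 77, 86, 94, 107, 116, 122, 136, 145, 156]

Fragments:
  4→12: 8 bp
  12→30: 18 bp
  30→38: 8 bp
  38→44: 6 bp
  44→50: 6 bp
  50→58: 8 bp
  58→68: 10 bp
  68→77: 9 bp
  77→86: 9 bp
  86→94: 8 bp
  94→107: 13 bp
  107→116: 9 bp
  116→122: 6 bp
  122→136: 14 bp
  136→145: 9 bp
  145→156: 11 bp
  156→4 (wrap): 163-156+4 = 11 bp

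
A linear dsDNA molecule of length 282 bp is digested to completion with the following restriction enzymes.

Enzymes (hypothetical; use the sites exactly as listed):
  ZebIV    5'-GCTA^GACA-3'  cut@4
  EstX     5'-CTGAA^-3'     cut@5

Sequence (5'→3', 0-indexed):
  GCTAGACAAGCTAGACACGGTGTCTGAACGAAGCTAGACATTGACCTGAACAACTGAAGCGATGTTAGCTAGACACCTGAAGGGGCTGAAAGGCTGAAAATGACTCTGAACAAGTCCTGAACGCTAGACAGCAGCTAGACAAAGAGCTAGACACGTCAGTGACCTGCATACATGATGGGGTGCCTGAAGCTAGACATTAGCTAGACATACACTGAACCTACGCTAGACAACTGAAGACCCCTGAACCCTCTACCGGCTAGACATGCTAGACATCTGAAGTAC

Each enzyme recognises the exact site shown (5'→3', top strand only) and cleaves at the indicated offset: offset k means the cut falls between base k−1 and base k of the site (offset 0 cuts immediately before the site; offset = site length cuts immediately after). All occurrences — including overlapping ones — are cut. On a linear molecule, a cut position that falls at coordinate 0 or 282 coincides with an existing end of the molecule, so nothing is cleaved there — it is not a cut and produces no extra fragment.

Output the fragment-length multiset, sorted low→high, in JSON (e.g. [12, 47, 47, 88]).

[4,4,4,5,8,8,8,9,9,9,9,10,10,10,10,11,11,11,12,12,13,13,14,14,15,39]

Site scan:
  ZebIV GCTAGACA/4: at [0, 9, 32, 67, 122, 133, 145, 188, 199, 221, 255, 264] ⇒ [4, 13, 36, 71, 126, 137, 149, 192, 203, 225, 259, 268]
  EstX CTGAA/5: at [23, 45, 53, 76, 85, 93, 105, 116, 183, 211, 230, 240, 273] ⇒ [28, 50, 58, 81, 90, 98, 110, 121, 188, 216, 235, 245, 278]

All cut coordinates (distinct, sorted): [4, 13, 28, 36, 50, 58, 71, 81, 90, 98, 110, 121, 126, 137, 149, 188, 192, 203, 216, 225, 235, 245, 259, 268, 278]

Fragments:
  [0,4): 4 bp
  [4,13): 9 bp
  [13,28): 15 bp
  [28,36): 8 bp
  [36,50): 14 bp
  [50,58): 8 bp
  [58,71): 13 bp
  [71,81): 10 bp
  [81,90): 9 bp
  [90,98): 8 bp
  [98,110): 12 bp
  [110,121): 11 bp
  [121,126): 5 bp
  [126,137): 11 bp
  [137,149): 12 bp
  [149,188): 39 bp
  [188,192): 4 bp
  [192,203): 11 bp
  [203,216): 13 bp
  [216,225): 9 bp
  [225,235): 10 bp
  [235,245): 10 bp
  [245,259): 14 bp
  [259,268): 9 bp
  [268,278): 10 bp
  [278,282): 4 bp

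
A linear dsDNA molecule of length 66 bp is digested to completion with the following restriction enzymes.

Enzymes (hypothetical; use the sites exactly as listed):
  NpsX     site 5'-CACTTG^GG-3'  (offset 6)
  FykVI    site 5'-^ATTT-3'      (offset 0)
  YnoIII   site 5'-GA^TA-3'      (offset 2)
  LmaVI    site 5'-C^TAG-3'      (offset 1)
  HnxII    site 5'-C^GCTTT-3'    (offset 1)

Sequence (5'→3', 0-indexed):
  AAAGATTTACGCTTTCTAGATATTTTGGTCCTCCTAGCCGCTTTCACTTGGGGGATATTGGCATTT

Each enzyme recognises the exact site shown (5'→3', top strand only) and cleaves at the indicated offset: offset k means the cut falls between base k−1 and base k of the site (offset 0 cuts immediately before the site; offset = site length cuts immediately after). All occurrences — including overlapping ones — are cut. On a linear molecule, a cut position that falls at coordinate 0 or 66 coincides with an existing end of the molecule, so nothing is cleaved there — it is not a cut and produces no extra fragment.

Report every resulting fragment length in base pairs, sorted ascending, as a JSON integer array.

[1,4,4,4,5,5,6,6,7,11,13]

Site scan:
  NpsX CACTTGGG/6: at [44] ⇒ [50]
  FykVI ATTT/0: at [4, 21, 62] ⇒ [4, 21, 62]
  YnoIII GATA/2: at [18, 53] ⇒ [20, 55]
  LmaVI CTAG/1: at [15, 33] ⇒ [16, 34]
  HnxII CGCTTT/1: at [9, 38] ⇒ [10, 39]

Pooled cuts: [4, 10, 16, 20, 21, 34, 39, 50, 55, 62]

Fragments:
  [0,4): 4 bp
  [4,10): 6 bp
  [10,16): 6 bp
  [16,20): 4 bp
  [20,21): 1 bp
  [21,34): 13 bp
  [34,39): 5 bp
  [39,50): 11 bp
  [50,55): 5 bp
  [55,62): 7 bp
  [62,66): 4 bp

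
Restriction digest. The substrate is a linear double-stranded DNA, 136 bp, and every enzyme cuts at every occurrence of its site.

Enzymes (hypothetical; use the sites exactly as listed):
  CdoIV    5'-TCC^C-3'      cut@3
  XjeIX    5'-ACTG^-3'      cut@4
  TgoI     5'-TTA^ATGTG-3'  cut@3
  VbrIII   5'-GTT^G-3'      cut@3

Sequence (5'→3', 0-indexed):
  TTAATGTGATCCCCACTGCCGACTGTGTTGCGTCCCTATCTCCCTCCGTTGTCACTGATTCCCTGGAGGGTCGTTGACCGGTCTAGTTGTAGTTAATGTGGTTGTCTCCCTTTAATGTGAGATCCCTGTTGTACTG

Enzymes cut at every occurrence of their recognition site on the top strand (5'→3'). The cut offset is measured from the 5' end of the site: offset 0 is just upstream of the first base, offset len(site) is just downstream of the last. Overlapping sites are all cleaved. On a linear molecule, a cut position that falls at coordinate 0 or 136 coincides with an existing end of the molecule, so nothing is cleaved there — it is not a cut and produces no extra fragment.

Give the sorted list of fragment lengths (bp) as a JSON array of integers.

[3,4,5,5,5,6,6,6,6,7,7,7,7,8,8,9,11,13,13]

Site scan:
  CdoIV TCCC/3: at [9, 32, 40, 59, 106, 122] ⇒ [12, 35, 43, 62, 109, 125]
  XjeIX ACTG/4: at [14, 21, 53, 132] ⇒ [18, 25, 57] (position 136 is a terminus of the linear molecule — no cut)
  TgoI TTAATGTG/3: at [0, 92, 111] ⇒ [3, 95, 114]
  VbrIII GTTG/3: at [26, 47, 72, 85, 100, 127] ⇒ [29, 50, 75, 88, 103, 130]

Pooled cuts: [3, 12, 18, 25, 29, 35, 43, 50, 57, 62, 75, 88, 95, 103, 109, 114, 125, 130]

Fragments:
  [0,3): 3 bp
  [3,12): 9 bp
  [12,18): 6 bp
  [18,25): 7 bp
  [25,29): 4 bp
  [29,35): 6 bp
  [35,43): 8 bp
  [43,50): 7 bp
  [50,57): 7 bp
  [57,62): 5 bp
  [62,75): 13 bp
  [75,88): 13 bp
  [88,95): 7 bp
  [95,103): 8 bp
  [103,109): 6 bp
  [109,114): 5 bp
  [114,125): 11 bp
  [125,130): 5 bp
  [130,136): 6 bp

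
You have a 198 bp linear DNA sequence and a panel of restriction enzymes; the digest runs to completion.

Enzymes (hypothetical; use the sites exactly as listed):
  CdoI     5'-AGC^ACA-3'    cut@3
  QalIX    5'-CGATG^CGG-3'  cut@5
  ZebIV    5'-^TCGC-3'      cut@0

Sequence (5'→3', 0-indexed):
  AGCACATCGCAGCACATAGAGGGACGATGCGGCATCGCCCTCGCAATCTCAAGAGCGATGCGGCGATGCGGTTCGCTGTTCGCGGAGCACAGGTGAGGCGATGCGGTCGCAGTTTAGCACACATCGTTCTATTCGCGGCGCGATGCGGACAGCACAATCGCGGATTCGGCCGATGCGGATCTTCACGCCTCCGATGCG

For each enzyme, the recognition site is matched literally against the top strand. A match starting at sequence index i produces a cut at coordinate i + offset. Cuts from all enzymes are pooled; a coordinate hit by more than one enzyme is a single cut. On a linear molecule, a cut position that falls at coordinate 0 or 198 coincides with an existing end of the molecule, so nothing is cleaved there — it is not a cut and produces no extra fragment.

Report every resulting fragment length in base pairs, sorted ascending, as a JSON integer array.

[3,3,3,4,4,5,6,7,7,8,8,9,12,13,14,15,16,18,20,23]

Scan for sites:
  CdoI AGCACA/3: at [0, 10, 85, 115, 150] ⇒ [3, 13, 88, 118, 153]
  QalIX CGATGCGG/5: at [24, 55, 63, 98, 140, 170] ⇒ [29, 60, 68, 103, 145, 175]
  ZebIV TCGC/0: at [6, 34, 40, 72, 79, 106, 132, 157] ⇒ [6, 34, 40, 72, 79, 106, 132, 157]

All cut coordinates (distinct, sorted): [3, 6, 13, 29, 34, 40, 60, 68, 72, 79, 88, 103, 106, 118, 132, 145, 153, 157, 175]

Fragment lengths:
  [0,3): 3 bp
  [3,6): 3 bp
  [6,13): 7 bp
  [13,29): 16 bp
  [29,34): 5 bp
  [34,40): 6 bp
  [40,60): 20 bp
  [60,68): 8 bp
  [68,72): 4 bp
  [72,79): 7 bp
  [79,88): 9 bp
  [88,103): 15 bp
  [103,106): 3 bp
  [106,118): 12 bp
  [118,132): 14 bp
  [132,145): 13 bp
  [145,153): 8 bp
  [153,157): 4 bp
  [157,175): 18 bp
  [175,198): 23 bp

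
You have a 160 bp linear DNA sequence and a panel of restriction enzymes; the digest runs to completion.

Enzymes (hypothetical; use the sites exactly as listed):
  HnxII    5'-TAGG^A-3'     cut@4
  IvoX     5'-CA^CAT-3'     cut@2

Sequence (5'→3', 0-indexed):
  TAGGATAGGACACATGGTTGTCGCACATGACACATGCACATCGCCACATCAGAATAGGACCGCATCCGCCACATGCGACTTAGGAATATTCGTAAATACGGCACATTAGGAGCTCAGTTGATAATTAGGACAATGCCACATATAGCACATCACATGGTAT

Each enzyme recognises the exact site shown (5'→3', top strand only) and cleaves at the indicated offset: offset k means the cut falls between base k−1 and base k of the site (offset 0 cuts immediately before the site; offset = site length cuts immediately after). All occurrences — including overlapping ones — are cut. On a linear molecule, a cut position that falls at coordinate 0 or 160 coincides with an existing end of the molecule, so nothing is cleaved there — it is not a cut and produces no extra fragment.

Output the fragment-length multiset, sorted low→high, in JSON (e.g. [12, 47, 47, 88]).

Site scan:
  HnxII (TAGGA, off=4): starts [0, 5, 54, 80, 106, 125] → cuts [4, 9, 58, 84, 110, 129]
  IvoX (CACAT, off=2): starts [10, 23, 30, 36, 44, 69, 101, 136, 145, 150] → cuts [12, 25, 32, 38, 46, 71, 103, 138, 147, 152]

All cut coordinates (distinct, sorted): [4, 9, 12, 25, 32, 38, 46, 58, 71, 84, 103, 110, 129, 138, 147, 152]

Fragment lengths:
  [0,4): 4 bp
  [4,9): 5 bp
  [9,12): 3 bp
  [12,25): 13 bp
  [25,32): 7 bp
  [32,38): 6 bp
  [38,46): 8 bp
  [46,58): 12 bp
  [58,71): 13 bp
  [71,84): 13 bp
  [84,103): 19 bp
  [103,110): 7 bp
  [110,129): 19 bp
  [129,138): 9 bp
  [138,147): 9 bp
  [147,152): 5 bp
  [152,160): 8 bp

[3,4,5,5,6,7,7,8,8,9,9,12,13,13,13,19,19]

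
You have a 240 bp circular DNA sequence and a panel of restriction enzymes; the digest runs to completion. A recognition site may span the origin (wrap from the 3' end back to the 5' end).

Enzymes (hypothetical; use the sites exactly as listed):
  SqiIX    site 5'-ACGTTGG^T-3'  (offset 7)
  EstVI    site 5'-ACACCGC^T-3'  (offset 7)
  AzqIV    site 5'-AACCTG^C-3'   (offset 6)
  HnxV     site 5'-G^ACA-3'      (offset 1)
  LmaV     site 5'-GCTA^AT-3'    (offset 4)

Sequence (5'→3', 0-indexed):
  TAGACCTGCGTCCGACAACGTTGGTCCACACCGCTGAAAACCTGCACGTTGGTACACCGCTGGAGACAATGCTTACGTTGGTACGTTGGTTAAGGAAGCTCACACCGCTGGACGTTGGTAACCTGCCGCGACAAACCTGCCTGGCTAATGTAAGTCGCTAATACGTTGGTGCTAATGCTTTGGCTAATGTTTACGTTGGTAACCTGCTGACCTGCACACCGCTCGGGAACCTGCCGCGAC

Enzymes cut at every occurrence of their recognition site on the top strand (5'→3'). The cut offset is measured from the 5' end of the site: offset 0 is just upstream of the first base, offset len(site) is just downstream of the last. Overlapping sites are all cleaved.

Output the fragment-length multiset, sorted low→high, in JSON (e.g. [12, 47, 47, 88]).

[5,5,5,7,7,8,8,8,8,9,9,10,10,10,10,11,12,13,13,16,16,19,21]

Per-enzyme occurrences:
  SqiIX ACGTTGGT/7: at [17, 45, 74, 82, 111, 162, 192] ⇒ [24, 52, 81, 89, 118, 169, 199]
  EstVI ACACCGCT/7: at [27, 53, 101, 215] ⇒ [34, 60, 108, 222]
  AzqIV AACCTGC/6: at [38, 119, 133, 200, 227] ⇒ [44, 125, 139, 206, 233]
  HnxV GACA/1: at [13, 64, 129] ⇒ [14, 65, 130]
  LmaV GCTAAT/4: at [143, 156, 170, 182] ⇒ [147, 160, 174, 186]

Pooled cuts: [14, 24, 34, 44, 52, 60, 65, 81, 89, 108, 118, 125, 130, 139, 147, 160, 169, 174, 186, 199, 206, 222, 233]

Fragment lengths:
  14→24: 10 bp
  24→34: 10 bp
  34→44: 10 bp
  44→52: 8 bp
  52→60: 8 bp
  60→65: 5 bp
  65→81: 16 bp
  81→89: 8 bp
  89→108: 19 bp
  108→118: 10 bp
  118→125: 7 bp
  125→130: 5 bp
  130→139: 9 bp
  139→147: 8 bp
  147→160: 13 bp
  160→169: 9 bp
  169→174: 5 bp
  174→186: 12 bp
  186→199: 13 bp
  199→206: 7 bp
  206→222: 16 bp
  222→233: 11 bp
  233→14 (wrap): 240-233+14 = 21 bp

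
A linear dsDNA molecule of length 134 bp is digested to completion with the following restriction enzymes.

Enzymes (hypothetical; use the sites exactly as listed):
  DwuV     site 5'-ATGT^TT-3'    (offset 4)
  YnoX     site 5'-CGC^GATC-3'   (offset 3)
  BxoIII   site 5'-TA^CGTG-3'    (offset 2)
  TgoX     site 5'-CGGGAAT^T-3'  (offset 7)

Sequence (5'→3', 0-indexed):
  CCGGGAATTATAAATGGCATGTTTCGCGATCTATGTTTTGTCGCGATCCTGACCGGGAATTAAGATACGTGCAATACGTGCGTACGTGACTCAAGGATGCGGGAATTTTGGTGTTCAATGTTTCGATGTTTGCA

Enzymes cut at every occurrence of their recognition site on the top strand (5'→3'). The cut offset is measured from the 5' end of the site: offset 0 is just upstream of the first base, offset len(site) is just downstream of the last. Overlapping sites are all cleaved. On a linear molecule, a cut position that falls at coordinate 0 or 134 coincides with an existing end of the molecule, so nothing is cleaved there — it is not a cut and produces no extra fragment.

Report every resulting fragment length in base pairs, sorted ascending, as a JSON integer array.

[5,5,7,8,8,8,8,9,9,14,15,16,22]

Scan for sites:
  DwuV ATGTTT/4: at [18, 32, 117, 125] ⇒ [22, 36, 121, 129]
  YnoX CGCGATC/3: at [24, 41] ⇒ [27, 44]
  BxoIII TACGTG/2: at [65, 74, 82] ⇒ [67, 76, 84]
  TgoX CGGGAATT/7: at [1, 53, 99] ⇒ [8, 60, 106]

All cut coordinates (distinct, sorted): [8, 22, 27, 36, 44, 60, 67, 76, 84, 106, 121, 129]

Fragments:
  [0,8): 8 bp
  [8,22): 14 bp
  [22,27): 5 bp
  [27,36): 9 bp
  [36,44): 8 bp
  [44,60): 16 bp
  [60,67): 7 bp
  [67,76): 9 bp
  [76,84): 8 bp
  [84,106): 22 bp
  [106,121): 15 bp
  [121,129): 8 bp
  [129,134): 5 bp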